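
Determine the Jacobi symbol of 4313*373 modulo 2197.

By multiplicativity, (4313·373/2197) = (4313/2197)·(373/2197).
First factor (4313/2197):
(4313/2197)
  = (2116/2197)    [4313 ≡ 2116 mod 2197]
  = (529/2197)    [2197 ≡ 5 mod 8 ⇒ (2/2197)^2 = +1]
  = (2197/529)    [QR: 529 ≡ 1 mod 4, sign kept]
  = (81/529)    [2197 ≡ 81 mod 529]
  = (529/81)    [QR: 81 ≡ 1 mod 4, sign kept]
  = (43/81)    [529 ≡ 43 mod 81]
  = (81/43)    [QR: 81 ≡ 1 mod 4, sign kept]
  = (38/43)    [81 ≡ 38 mod 43]
  = -(19/43)    [43 ≡ 3 mod 8 ⇒ (2/43) = -1]
  = (43/19)    [QR: both ≡ 3 mod 4, sign flips]
  = (5/19)    [43 ≡ 5 mod 19]
  = (19/5)    [QR: 5 ≡ 1 mod 4, sign kept]
  = (4/5)    [19 ≡ 4 mod 5]
  = (1/5)    [5 ≡ 5 mod 8 ⇒ (2/5)^2 = +1]
  = 1    [(1/5) = 1]
Second factor (373/2197):
(373/2197)
  = (2197/373)    [QR: 373 ≡ 1 mod 4, sign kept]
  = (332/373)    [2197 ≡ 332 mod 373]
  = (83/373)    [373 ≡ 5 mod 8 ⇒ (2/373)^2 = +1]
  = (373/83)    [QR: 373 ≡ 1 mod 4, sign kept]
  = (41/83)    [373 ≡ 41 mod 83]
  = (83/41)    [QR: 41 ≡ 1 mod 4, sign kept]
  = (1/41)    [83 ≡ 1 mod 41]
  = 1    [(1/41) = 1]
Product: (1)·(1) = 1.

1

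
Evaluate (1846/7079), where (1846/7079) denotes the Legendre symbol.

1

Factor out 2: 1846 = 2·923. Since 7079 ≡ 7 (mod 8), (2/7079) = +1. Now have (923/7079).
Both 923 ≡ 3 and 7079 ≡ 3 (mod 4), so reciprocity gives (923/7079) = -(7079/923). Reduce: 7079 ≡ 618 (mod 923). Now have -(618/923).
Factor out 2: 618 = 2·309. Since 923 ≡ 3 (mod 8), (2/923) = -1. Now have (309/923).
309 ≡ 1 (mod 4), so quadratic reciprocity gives (309/923) = (923/309). Reduce: 923 ≡ 305 (mod 309). Now have (305/309).
305 ≡ 1 (mod 4), so quadratic reciprocity gives (305/309) = (309/305). Reduce: 309 ≡ 4 (mod 305). Now have (4/305).
Factor out 2: 4 = 2^2. Since 305 ≡ 1 (mod 8), (2/305) = +1, and (2/305)^2 = +1. Now have (1/305).
(1/305) = 1. Collecting the sign factors: 1.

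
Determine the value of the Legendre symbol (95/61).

1

(95/61)
  = (34/61)    [95 ≡ 34 mod 61]
  = -(17/61)    [61 ≡ 5 mod 8 ⇒ (2/61) = -1]
  = -(61/17)    [QR: 17 ≡ 1 mod 4, sign kept]
  = -(10/17)    [61 ≡ 10 mod 17]
  = -(5/17)    [17 ≡ 1 mod 8 ⇒ (2/17) = +1]
  = -(17/5)    [QR: 5 ≡ 1 mod 4, sign kept]
  = -(2/5)    [17 ≡ 2 mod 5]
  = (1/5)    [5 ≡ 5 mod 8 ⇒ (2/5) = -1]
  = 1    [(1/5) = 1]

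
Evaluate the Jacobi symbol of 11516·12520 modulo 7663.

By multiplicativity, (11516·12520/7663) = (11516/7663)·(12520/7663).
First factor (11516/7663):
Reduce the numerator: 11516 ≡ 3853 (mod 7663), so (11516/7663) = (3853/7663).
3853 ≡ 1 (mod 4), so quadratic reciprocity gives (3853/7663) = (7663/3853). Reduce: 7663 ≡ 3810 (mod 3853). Now have (3810/3853).
Factor out 2: 3810 = 2·1905. Since 3853 ≡ 5 (mod 8), (2/3853) = -1. Now have -(1905/3853).
1905 ≡ 1 (mod 4), so quadratic reciprocity gives (1905/3853) = (3853/1905). Reduce: 3853 ≡ 43 (mod 1905). Now have -(43/1905).
1905 ≡ 1 (mod 4), so quadratic reciprocity gives (43/1905) = (1905/43). Reduce: 1905 ≡ 13 (mod 43). Now have -(13/43).
13 ≡ 1 (mod 4), so quadratic reciprocity gives (13/43) = (43/13). Reduce: 43 ≡ 4 (mod 13). Now have -(4/13).
Factor out 2: 4 = 2^2. Since 13 ≡ 5 (mod 8), (2/13) = -1, and (2/13)^2 = +1. Now have -(1/13).
(1/13) = 1. Collecting the sign factors: -1.
Second factor (12520/7663):
Reduce the numerator: 12520 ≡ 4857 (mod 7663), so (12520/7663) = (4857/7663).
4857 ≡ 1 (mod 4), so quadratic reciprocity gives (4857/7663) = (7663/4857). Reduce: 7663 ≡ 2806 (mod 4857). Now have (2806/4857).
Factor out 2: 2806 = 2·1403. Since 4857 ≡ 1 (mod 8), (2/4857) = +1. Now have (1403/4857).
4857 ≡ 1 (mod 4), so quadratic reciprocity gives (1403/4857) = (4857/1403). Reduce: 4857 ≡ 648 (mod 1403). Now have (648/1403).
Factor out 2: 648 = 2^3·81. Since 1403 ≡ 3 (mod 8), (2/1403) = -1, and (2/1403)^3 = -1. Now have -(81/1403).
81 ≡ 1 (mod 4), so quadratic reciprocity gives (81/1403) = (1403/81). Reduce: 1403 ≡ 26 (mod 81). Now have -(26/81).
Factor out 2: 26 = 2·13. Since 81 ≡ 1 (mod 8), (2/81) = +1. Now have -(13/81).
13 ≡ 1 (mod 4), so quadratic reciprocity gives (13/81) = (81/13). Reduce: 81 ≡ 3 (mod 13). Now have -(3/13).
13 ≡ 1 (mod 4), so quadratic reciprocity gives (3/13) = (13/3). Reduce: 13 ≡ 1 (mod 3). Now have -(1/3).
(1/3) = 1. Collecting the sign factors: -1.
Product: (-1)·(-1) = 1.

1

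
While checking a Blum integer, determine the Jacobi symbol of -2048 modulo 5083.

1

(-2048|5083)
  = (3035|5083)    [-2048 ≡ 3035 mod 5083]
  = -(5083|3035)    [QR: both ≡ 3 mod 4, sign flips]
  = -(2048|3035)    [5083 ≡ 2048 mod 3035]
  = (1|3035)    [3035 ≡ 3 mod 8 ⇒ (2|3035)^11 = -1]
  = 1    [(1|3035) = 1]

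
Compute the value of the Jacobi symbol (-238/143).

1

Pull out -1: (-238/143) = (-1/143)·(238/143). Since 143 ≡ 3 (mod 4), (-1/143) = -1. Now have -(238/143).
Reduce the numerator: 238 ≡ 95 (mod 143), so (238/143) = (95/143).
Both 95 ≡ 3 and 143 ≡ 3 (mod 4), so reciprocity gives (95/143) = -(143/95). Reduce: 143 ≡ 48 (mod 95). Now have (48/95).
Factor out 2: 48 = 2^4·3. Since 95 ≡ 7 (mod 8), (2/95) = +1, and (2/95)^4 = +1. Now have (3/95).
Both 3 ≡ 3 and 95 ≡ 3 (mod 4), so reciprocity gives (3/95) = -(95/3). Reduce: 95 ≡ 2 (mod 3). Now have -(2/3).
Factor out 2: 2 = 2. Since 3 ≡ 3 (mod 8), (2/3) = -1. Now have (1/3).
(1/3) = 1. Collecting the sign factors: 1.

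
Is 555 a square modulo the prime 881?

881 ≡ 1 (mod 4), so quadratic reciprocity gives (555/881) = (881/555). Reduce: 881 ≡ 326 (mod 555). Now have (326/555).
Factor out 2: 326 = 2·163. Since 555 ≡ 3 (mod 8), (2/555) = -1. Now have -(163/555).
Both 163 ≡ 3 and 555 ≡ 3 (mod 4), so reciprocity gives (163/555) = -(555/163). Reduce: 555 ≡ 66 (mod 163). Now have (66/163).
Factor out 2: 66 = 2·33. Since 163 ≡ 3 (mod 8), (2/163) = -1. Now have -(33/163).
33 ≡ 1 (mod 4), so quadratic reciprocity gives (33/163) = (163/33). Reduce: 163 ≡ 31 (mod 33). Now have -(31/33).
33 ≡ 1 (mod 4), so quadratic reciprocity gives (31/33) = (33/31). Reduce: 33 ≡ 2 (mod 31). Now have -(2/31).
Factor out 2: 2 = 2. Since 31 ≡ 7 (mod 8), (2/31) = +1. Now have -(1/31).
(1/31) = 1. Collecting the sign factors: -1.
The Legendre symbol is -1, so x^2 ≡ 555 (mod 881) has no solution.

no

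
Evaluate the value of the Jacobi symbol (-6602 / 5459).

(-6602 / 5459)
  = -(6602 / 5459)    [5459 ≡ 3 mod 4 ⇒ (-1 / 5459) = -1]
  = -(1143 / 5459)    [6602 ≡ 1143 mod 5459]
  = (5459 / 1143)    [QR: both ≡ 3 mod 4, sign flips]
  = (887 / 1143)    [5459 ≡ 887 mod 1143]
  = -(1143 / 887)    [QR: both ≡ 3 mod 4, sign flips]
  = -(256 / 887)    [1143 ≡ 256 mod 887]
  = -(1 / 887)    [887 ≡ 7 mod 8 ⇒ (2 / 887)^8 = +1]
  = -1    [(1 / 887) = 1]

-1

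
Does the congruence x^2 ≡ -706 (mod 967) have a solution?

Pull out -1: (-706/967) = (-1/967)·(706/967). Since 967 ≡ 3 (mod 4), (-1/967) = -1. Now have -(706/967).
Factor out 2: 706 = 2·353. Since 967 ≡ 7 (mod 8), (2/967) = +1. Now have -(353/967).
353 ≡ 1 (mod 4), so quadratic reciprocity gives (353/967) = (967/353). Reduce: 967 ≡ 261 (mod 353). Now have -(261/353).
261 ≡ 1 (mod 4), so quadratic reciprocity gives (261/353) = (353/261). Reduce: 353 ≡ 92 (mod 261). Now have -(92/261).
Factor out 2: 92 = 2^2·23. Since 261 ≡ 5 (mod 8), (2/261) = -1, and (2/261)^2 = +1. Now have -(23/261).
261 ≡ 1 (mod 4), so quadratic reciprocity gives (23/261) = (261/23). Reduce: 261 ≡ 8 (mod 23). Now have -(8/23).
Factor out 2: 8 = 2^3. Since 23 ≡ 7 (mod 8), (2/23) = +1, and (2/23)^3 = +1. Now have -(1/23).
(1/23) = 1. Collecting the sign factors: -1.
(-706/967) = -1, and 967 is prime, so -706 is not a quadratic residue mod 967.

no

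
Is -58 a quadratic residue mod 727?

(-58/727)
  = (669/727)    [-58 ≡ 669 mod 727]
  = (727/669)    [QR: 669 ≡ 1 mod 4, sign kept]
  = (58/669)    [727 ≡ 58 mod 669]
  = -(29/669)    [669 ≡ 5 mod 8 ⇒ (2/669) = -1]
  = -(669/29)    [QR: 29 ≡ 1 mod 4, sign kept]
  = -(2/29)    [669 ≡ 2 mod 29]
  = (1/29)    [29 ≡ 5 mod 8 ⇒ (2/29) = -1]
  = 1    [(1/29) = 1]
(-58/727) = 1, and 727 is prime, so -58 is a quadratic residue mod 727.

yes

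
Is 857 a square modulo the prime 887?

(857/887)
  = (887/857)    [QR: 857 ≡ 1 mod 4, sign kept]
  = (30/857)    [887 ≡ 30 mod 857]
  = (15/857)    [857 ≡ 1 mod 8 ⇒ (2/857) = +1]
  = (857/15)    [QR: 857 ≡ 1 mod 4, sign kept]
  = (2/15)    [857 ≡ 2 mod 15]
  = (1/15)    [15 ≡ 7 mod 8 ⇒ (2/15) = +1]
  = 1    [(1/15) = 1]
The Legendre symbol is 1, so x^2 ≡ 857 (mod 887) has solution.

yes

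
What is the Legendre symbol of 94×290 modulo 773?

1

By multiplicativity, (94·290/773) = (94/773)·(290/773).
First factor (94/773):
Factor out 2: 94 = 2·47. Since 773 ≡ 5 (mod 8), (2/773) = -1. Now have -(47/773).
773 ≡ 1 (mod 4), so quadratic reciprocity gives (47/773) = (773/47). Reduce: 773 ≡ 21 (mod 47). Now have -(21/47).
21 ≡ 1 (mod 4), so quadratic reciprocity gives (21/47) = (47/21). Reduce: 47 ≡ 5 (mod 21). Now have -(5/21).
5 ≡ 1 (mod 4), so quadratic reciprocity gives (5/21) = (21/5). Reduce: 21 ≡ 1 (mod 5). Now have -(1/5).
(1/5) = 1. Collecting the sign factors: -1.
Second factor (290/773):
Factor out 2: 290 = 2·145. Since 773 ≡ 5 (mod 8), (2/773) = -1. Now have -(145/773).
145 ≡ 1 (mod 4), so quadratic reciprocity gives (145/773) = (773/145). Reduce: 773 ≡ 48 (mod 145). Now have -(48/145).
Factor out 2: 48 = 2^4·3. Since 145 ≡ 1 (mod 8), (2/145) = +1, and (2/145)^4 = +1. Now have -(3/145).
145 ≡ 1 (mod 4), so quadratic reciprocity gives (3/145) = (145/3). Reduce: 145 ≡ 1 (mod 3). Now have -(1/3).
(1/3) = 1. Collecting the sign factors: -1.
Product: (-1)·(-1) = 1.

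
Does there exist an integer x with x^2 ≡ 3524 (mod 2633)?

(3524|2633)
  = (891|2633)    [3524 ≡ 891 mod 2633]
  = (2633|891)    [QR: 2633 ≡ 1 mod 4, sign kept]
  = (851|891)    [2633 ≡ 851 mod 891]
  = -(891|851)    [QR: both ≡ 3 mod 4, sign flips]
  = -(40|851)    [891 ≡ 40 mod 851]
  = (5|851)    [851 ≡ 3 mod 8 ⇒ (2|851)^3 = -1]
  = (851|5)    [QR: 5 ≡ 1 mod 4, sign kept]
  = (1|5)    [851 ≡ 1 mod 5]
  = 1    [(1|5) = 1]
The Legendre symbol is 1, so x^2 ≡ 3524 (mod 2633) has solution.

yes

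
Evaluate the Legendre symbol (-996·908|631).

-1

By multiplicativity, (-996·908|631) = (-996|631)·(908|631).
First factor (-996|631):
(-996|631)
  = (266|631)    [-996 ≡ 266 mod 631]
  = (133|631)    [631 ≡ 7 mod 8 ⇒ (2|631) = +1]
  = (631|133)    [QR: 133 ≡ 1 mod 4, sign kept]
  = (99|133)    [631 ≡ 99 mod 133]
  = (133|99)    [QR: 133 ≡ 1 mod 4, sign kept]
  = (34|99)    [133 ≡ 34 mod 99]
  = -(17|99)    [99 ≡ 3 mod 8 ⇒ (2|99) = -1]
  = -(99|17)    [QR: 17 ≡ 1 mod 4, sign kept]
  = -(14|17)    [99 ≡ 14 mod 17]
  = -(7|17)    [17 ≡ 1 mod 8 ⇒ (2|17) = +1]
  = -(17|7)    [QR: 17 ≡ 1 mod 4, sign kept]
  = -(3|7)    [17 ≡ 3 mod 7]
  = (7|3)    [QR: both ≡ 3 mod 4, sign flips]
  = (1|3)    [7 ≡ 1 mod 3]
  = 1    [(1|3) = 1]
Second factor (908|631):
(908|631)
  = (277|631)    [908 ≡ 277 mod 631]
  = (631|277)    [QR: 277 ≡ 1 mod 4, sign kept]
  = (77|277)    [631 ≡ 77 mod 277]
  = (277|77)    [QR: 77 ≡ 1 mod 4, sign kept]
  = (46|77)    [277 ≡ 46 mod 77]
  = -(23|77)    [77 ≡ 5 mod 8 ⇒ (2|77) = -1]
  = -(77|23)    [QR: 77 ≡ 1 mod 4, sign kept]
  = -(8|23)    [77 ≡ 8 mod 23]
  = -(1|23)    [23 ≡ 7 mod 8 ⇒ (2|23)^3 = +1]
  = -1    [(1|23) = 1]
Product: (1)·(-1) = -1.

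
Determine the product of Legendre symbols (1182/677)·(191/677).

By multiplicativity, (1182·191/677) = (1182/677)·(191/677).
First factor (1182/677):
Reduce the numerator: 1182 ≡ 505 (mod 677), so (1182/677) = (505/677).
505 ≡ 1 (mod 4), so quadratic reciprocity gives (505/677) = (677/505). Reduce: 677 ≡ 172 (mod 505). Now have (172/505).
Factor out 2: 172 = 2^2·43. Since 505 ≡ 1 (mod 8), (2/505) = +1, and (2/505)^2 = +1. Now have (43/505).
505 ≡ 1 (mod 4), so quadratic reciprocity gives (43/505) = (505/43). Reduce: 505 ≡ 32 (mod 43). Now have (32/43).
Factor out 2: 32 = 2^5. Since 43 ≡ 3 (mod 8), (2/43) = -1, and (2/43)^5 = -1. Now have -(1/43).
(1/43) = 1. Collecting the sign factors: -1.
Second factor (191/677):
677 ≡ 1 (mod 4), so quadratic reciprocity gives (191/677) = (677/191). Reduce: 677 ≡ 104 (mod 191). Now have (104/191).
Factor out 2: 104 = 2^3·13. Since 191 ≡ 7 (mod 8), (2/191) = +1, and (2/191)^3 = +1. Now have (13/191).
13 ≡ 1 (mod 4), so quadratic reciprocity gives (13/191) = (191/13). Reduce: 191 ≡ 9 (mod 13). Now have (9/13).
9 ≡ 1 (mod 4), so quadratic reciprocity gives (9/13) = (13/9). Reduce: 13 ≡ 4 (mod 9). Now have (4/9).
Factor out 2: 4 = 2^2. Since 9 ≡ 1 (mod 8), (2/9) = +1, and (2/9)^2 = +1. Now have (1/9).
(1/9) = 1. Collecting the sign factors: 1.
Product: (-1)·(1) = -1.

-1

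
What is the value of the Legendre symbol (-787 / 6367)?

-1

(-787 / 6367)
  = (5580 / 6367)    [-787 ≡ 5580 mod 6367]
  = (1395 / 6367)    [6367 ≡ 7 mod 8 ⇒ (2 / 6367)^2 = +1]
  = -(6367 / 1395)    [QR: both ≡ 3 mod 4, sign flips]
  = -(787 / 1395)    [6367 ≡ 787 mod 1395]
  = (1395 / 787)    [QR: both ≡ 3 mod 4, sign flips]
  = (608 / 787)    [1395 ≡ 608 mod 787]
  = -(19 / 787)    [787 ≡ 3 mod 8 ⇒ (2 / 787)^5 = -1]
  = (787 / 19)    [QR: both ≡ 3 mod 4, sign flips]
  = (8 / 19)    [787 ≡ 8 mod 19]
  = -(1 / 19)    [19 ≡ 3 mod 8 ⇒ (2 / 19)^3 = -1]
  = -1    [(1 / 19) = 1]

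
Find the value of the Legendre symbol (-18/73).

(-18/73)
  = (18/73)    [73 ≡ 1 mod 4 ⇒ (-1/73) = +1]
  = (9/73)    [73 ≡ 1 mod 8 ⇒ (2/73) = +1]
  = (73/9)    [QR: 9 ≡ 1 mod 4, sign kept]
  = (1/9)    [73 ≡ 1 mod 9]
  = 1    [(1/9) = 1]

1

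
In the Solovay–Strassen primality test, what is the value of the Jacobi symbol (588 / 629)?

-1

Factor out 2: 588 = 2^2·147. Since 629 ≡ 5 (mod 8), (2 / 629) = -1, and (2 / 629)^2 = +1. Now have (147 / 629).
629 ≡ 1 (mod 4), so quadratic reciprocity gives (147 / 629) = (629 / 147). Reduce: 629 ≡ 41 (mod 147). Now have (41 / 147).
41 ≡ 1 (mod 4), so quadratic reciprocity gives (41 / 147) = (147 / 41). Reduce: 147 ≡ 24 (mod 41). Now have (24 / 41).
Factor out 2: 24 = 2^3·3. Since 41 ≡ 1 (mod 8), (2 / 41) = +1, and (2 / 41)^3 = +1. Now have (3 / 41).
41 ≡ 1 (mod 4), so quadratic reciprocity gives (3 / 41) = (41 / 3). Reduce: 41 ≡ 2 (mod 3). Now have (2 / 3).
Factor out 2: 2 = 2. Since 3 ≡ 3 (mod 8), (2 / 3) = -1. Now have -(1 / 3).
(1 / 3) = 1. Collecting the sign factors: -1.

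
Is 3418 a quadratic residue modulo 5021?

Factor out 2: 3418 = 2·1709. Since 5021 ≡ 5 (mod 8), (2/5021) = -1. Now have -(1709/5021).
1709 ≡ 1 (mod 4), so quadratic reciprocity gives (1709/5021) = (5021/1709). Reduce: 5021 ≡ 1603 (mod 1709). Now have -(1603/1709).
1709 ≡ 1 (mod 4), so quadratic reciprocity gives (1603/1709) = (1709/1603). Reduce: 1709 ≡ 106 (mod 1603). Now have -(106/1603).
Factor out 2: 106 = 2·53. Since 1603 ≡ 3 (mod 8), (2/1603) = -1. Now have (53/1603).
53 ≡ 1 (mod 4), so quadratic reciprocity gives (53/1603) = (1603/53). Reduce: 1603 ≡ 13 (mod 53). Now have (13/53).
13 ≡ 1 (mod 4), so quadratic reciprocity gives (13/53) = (53/13). Reduce: 53 ≡ 1 (mod 13). Now have (1/13).
(1/13) = 1. Collecting the sign factors: 1.
The Legendre symbol is 1, so x^2 ≡ 3418 (mod 5021) has solution.

yes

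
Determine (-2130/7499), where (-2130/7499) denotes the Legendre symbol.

1

(-2130/7499)
  = (5369/7499)    [-2130 ≡ 5369 mod 7499]
  = (7499/5369)    [QR: 5369 ≡ 1 mod 4, sign kept]
  = (2130/5369)    [7499 ≡ 2130 mod 5369]
  = (1065/5369)    [5369 ≡ 1 mod 8 ⇒ (2/5369) = +1]
  = (5369/1065)    [QR: 1065 ≡ 1 mod 4, sign kept]
  = (44/1065)    [5369 ≡ 44 mod 1065]
  = (11/1065)    [1065 ≡ 1 mod 8 ⇒ (2/1065)^2 = +1]
  = (1065/11)    [QR: 1065 ≡ 1 mod 4, sign kept]
  = (9/11)    [1065 ≡ 9 mod 11]
  = (11/9)    [QR: 9 ≡ 1 mod 4, sign kept]
  = (2/9)    [11 ≡ 2 mod 9]
  = (1/9)    [9 ≡ 1 mod 8 ⇒ (2/9) = +1]
  = 1    [(1/9) = 1]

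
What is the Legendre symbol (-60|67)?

Reduce the numerator: -60 ≡ 7 (mod 67), so (-60|67) = (7|67).
Both 7 ≡ 3 and 67 ≡ 3 (mod 4), so reciprocity gives (7|67) = -(67|7). Reduce: 67 ≡ 4 (mod 7). Now have -(4|7).
Factor out 2: 4 = 2^2. Since 7 ≡ 7 (mod 8), (2|7) = +1, and (2|7)^2 = +1. Now have -(1|7).
(1|7) = 1. Collecting the sign factors: -1.

-1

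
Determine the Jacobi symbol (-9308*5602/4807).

1

By multiplicativity, (-9308·5602/4807) = (-9308/4807)·(5602/4807).
First factor (-9308/4807):
(-9308/4807)
  = (306/4807)    [-9308 ≡ 306 mod 4807]
  = (153/4807)    [4807 ≡ 7 mod 8 ⇒ (2/4807) = +1]
  = (4807/153)    [QR: 153 ≡ 1 mod 4, sign kept]
  = (64/153)    [4807 ≡ 64 mod 153]
  = (1/153)    [153 ≡ 1 mod 8 ⇒ (2/153)^6 = +1]
  = 1    [(1/153) = 1]
Second factor (5602/4807):
(5602/4807)
  = (795/4807)    [5602 ≡ 795 mod 4807]
  = -(4807/795)    [QR: both ≡ 3 mod 4, sign flips]
  = -(37/795)    [4807 ≡ 37 mod 795]
  = -(795/37)    [QR: 37 ≡ 1 mod 4, sign kept]
  = -(18/37)    [795 ≡ 18 mod 37]
  = (9/37)    [37 ≡ 5 mod 8 ⇒ (2/37) = -1]
  = (37/9)    [QR: 9 ≡ 1 mod 4, sign kept]
  = (1/9)    [37 ≡ 1 mod 9]
  = 1    [(1/9) = 1]
Product: (1)·(1) = 1.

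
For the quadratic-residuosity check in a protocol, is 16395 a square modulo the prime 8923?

yes

Reduce the numerator: 16395 ≡ 7472 (mod 8923), so (16395|8923) = (7472|8923).
Factor out 2: 7472 = 2^4·467. Since 8923 ≡ 3 (mod 8), (2|8923) = -1, and (2|8923)^4 = +1. Now have (467|8923).
Both 467 ≡ 3 and 8923 ≡ 3 (mod 4), so reciprocity gives (467|8923) = -(8923|467). Reduce: 8923 ≡ 50 (mod 467). Now have -(50|467).
Factor out 2: 50 = 2·25. Since 467 ≡ 3 (mod 8), (2|467) = -1. Now have (25|467).
25 ≡ 1 (mod 4), so quadratic reciprocity gives (25|467) = (467|25). Reduce: 467 ≡ 17 (mod 25). Now have (17|25).
17 ≡ 1 (mod 4), so quadratic reciprocity gives (17|25) = (25|17). Reduce: 25 ≡ 8 (mod 17). Now have (8|17).
Factor out 2: 8 = 2^3. Since 17 ≡ 1 (mod 8), (2|17) = +1, and (2|17)^3 = +1. Now have (1|17).
(1|17) = 1. Collecting the sign factors: 1.
(16395|8923) = 1, and 8923 is prime, so 16395 is a quadratic residue mod 8923.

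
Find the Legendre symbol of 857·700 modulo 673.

1

By multiplicativity, (857·700/673) = (857/673)·(700/673).
First factor (857/673):
Reduce the numerator: 857 ≡ 184 (mod 673), so (857/673) = (184/673).
Factor out 2: 184 = 2^3·23. Since 673 ≡ 1 (mod 8), (2/673) = +1, and (2/673)^3 = +1. Now have (23/673).
673 ≡ 1 (mod 4), so quadratic reciprocity gives (23/673) = (673/23). Reduce: 673 ≡ 6 (mod 23). Now have (6/23).
Factor out 2: 6 = 2·3. Since 23 ≡ 7 (mod 8), (2/23) = +1. Now have (3/23).
Both 3 ≡ 3 and 23 ≡ 3 (mod 4), so reciprocity gives (3/23) = -(23/3). Reduce: 23 ≡ 2 (mod 3). Now have -(2/3).
Factor out 2: 2 = 2. Since 3 ≡ 3 (mod 8), (2/3) = -1. Now have (1/3).
(1/3) = 1. Collecting the sign factors: 1.
Second factor (700/673):
Reduce the numerator: 700 ≡ 27 (mod 673), so (700/673) = (27/673).
673 ≡ 1 (mod 4), so quadratic reciprocity gives (27/673) = (673/27). Reduce: 673 ≡ 25 (mod 27). Now have (25/27).
25 ≡ 1 (mod 4), so quadratic reciprocity gives (25/27) = (27/25). Reduce: 27 ≡ 2 (mod 25). Now have (2/25).
Factor out 2: 2 = 2. Since 25 ≡ 1 (mod 8), (2/25) = +1. Now have (1/25).
(1/25) = 1. Collecting the sign factors: 1.
Product: (1)·(1) = 1.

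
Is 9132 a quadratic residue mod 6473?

no

(9132/6473)
  = (2659/6473)    [9132 ≡ 2659 mod 6473]
  = (6473/2659)    [QR: 6473 ≡ 1 mod 4, sign kept]
  = (1155/2659)    [6473 ≡ 1155 mod 2659]
  = -(2659/1155)    [QR: both ≡ 3 mod 4, sign flips]
  = -(349/1155)    [2659 ≡ 349 mod 1155]
  = -(1155/349)    [QR: 349 ≡ 1 mod 4, sign kept]
  = -(108/349)    [1155 ≡ 108 mod 349]
  = -(27/349)    [349 ≡ 5 mod 8 ⇒ (2/349)^2 = +1]
  = -(349/27)    [QR: 349 ≡ 1 mod 4, sign kept]
  = -(25/27)    [349 ≡ 25 mod 27]
  = -(27/25)    [QR: 25 ≡ 1 mod 4, sign kept]
  = -(2/25)    [27 ≡ 2 mod 25]
  = -(1/25)    [25 ≡ 1 mod 8 ⇒ (2/25) = +1]
  = -1    [(1/25) = 1]
The Legendre symbol is -1, so x^2 ≡ 9132 (mod 6473) has no solution.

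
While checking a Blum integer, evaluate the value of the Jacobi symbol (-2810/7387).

-1

(-2810/7387)
  = (4577/7387)    [-2810 ≡ 4577 mod 7387]
  = (7387/4577)    [QR: 4577 ≡ 1 mod 4, sign kept]
  = (2810/4577)    [7387 ≡ 2810 mod 4577]
  = (1405/4577)    [4577 ≡ 1 mod 8 ⇒ (2/4577) = +1]
  = (4577/1405)    [QR: 1405 ≡ 1 mod 4, sign kept]
  = (362/1405)    [4577 ≡ 362 mod 1405]
  = -(181/1405)    [1405 ≡ 5 mod 8 ⇒ (2/1405) = -1]
  = -(1405/181)    [QR: 181 ≡ 1 mod 4, sign kept]
  = -(138/181)    [1405 ≡ 138 mod 181]
  = (69/181)    [181 ≡ 5 mod 8 ⇒ (2/181) = -1]
  = (181/69)    [QR: 69 ≡ 1 mod 4, sign kept]
  = (43/69)    [181 ≡ 43 mod 69]
  = (69/43)    [QR: 69 ≡ 1 mod 4, sign kept]
  = (26/43)    [69 ≡ 26 mod 43]
  = -(13/43)    [43 ≡ 3 mod 8 ⇒ (2/43) = -1]
  = -(43/13)    [QR: 13 ≡ 1 mod 4, sign kept]
  = -(4/13)    [43 ≡ 4 mod 13]
  = -(1/13)    [13 ≡ 5 mod 8 ⇒ (2/13)^2 = +1]
  = -1    [(1/13) = 1]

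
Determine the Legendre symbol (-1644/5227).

(-1644/5227)
  = -(1644/5227)    [5227 ≡ 3 mod 4 ⇒ (-1/5227) = -1]
  = -(411/5227)    [5227 ≡ 3 mod 8 ⇒ (2/5227)^2 = +1]
  = (5227/411)    [QR: both ≡ 3 mod 4, sign flips]
  = (295/411)    [5227 ≡ 295 mod 411]
  = -(411/295)    [QR: both ≡ 3 mod 4, sign flips]
  = -(116/295)    [411 ≡ 116 mod 295]
  = -(29/295)    [295 ≡ 7 mod 8 ⇒ (2/295)^2 = +1]
  = -(295/29)    [QR: 29 ≡ 1 mod 4, sign kept]
  = -(5/29)    [295 ≡ 5 mod 29]
  = -(29/5)    [QR: 5 ≡ 1 mod 4, sign kept]
  = -(4/5)    [29 ≡ 4 mod 5]
  = -(1/5)    [5 ≡ 5 mod 8 ⇒ (2/5)^2 = +1]
  = -1    [(1/5) = 1]

-1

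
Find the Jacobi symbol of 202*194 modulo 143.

1

By multiplicativity, (202·194/143) = (202/143)·(194/143).
First factor (202/143):
Reduce the numerator: 202 ≡ 59 (mod 143), so (202/143) = (59/143).
Both 59 ≡ 3 and 143 ≡ 3 (mod 4), so reciprocity gives (59/143) = -(143/59). Reduce: 143 ≡ 25 (mod 59). Now have -(25/59).
25 ≡ 1 (mod 4), so quadratic reciprocity gives (25/59) = (59/25). Reduce: 59 ≡ 9 (mod 25). Now have -(9/25).
9 ≡ 1 (mod 4), so quadratic reciprocity gives (9/25) = (25/9). Reduce: 25 ≡ 7 (mod 9). Now have -(7/9).
9 ≡ 1 (mod 4), so quadratic reciprocity gives (7/9) = (9/7). Reduce: 9 ≡ 2 (mod 7). Now have -(2/7).
Factor out 2: 2 = 2. Since 7 ≡ 7 (mod 8), (2/7) = +1. Now have -(1/7).
(1/7) = 1. Collecting the sign factors: -1.
Second factor (194/143):
Reduce the numerator: 194 ≡ 51 (mod 143), so (194/143) = (51/143).
Both 51 ≡ 3 and 143 ≡ 3 (mod 4), so reciprocity gives (51/143) = -(143/51). Reduce: 143 ≡ 41 (mod 51). Now have -(41/51).
41 ≡ 1 (mod 4), so quadratic reciprocity gives (41/51) = (51/41). Reduce: 51 ≡ 10 (mod 41). Now have -(10/41).
Factor out 2: 10 = 2·5. Since 41 ≡ 1 (mod 8), (2/41) = +1. Now have -(5/41).
5 ≡ 1 (mod 4), so quadratic reciprocity gives (5/41) = (41/5). Reduce: 41 ≡ 1 (mod 5). Now have -(1/5).
(1/5) = 1. Collecting the sign factors: -1.
Product: (-1)·(-1) = 1.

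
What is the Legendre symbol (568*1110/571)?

By multiplicativity, (568·1110/571) = (568/571)·(1110/571).
First factor (568/571):
Factor out 2: 568 = 2^3·71. Since 571 ≡ 3 (mod 8), (2/571) = -1, and (2/571)^3 = -1. Now have -(71/571).
Both 71 ≡ 3 and 571 ≡ 3 (mod 4), so reciprocity gives (71/571) = -(571/71). Reduce: 571 ≡ 3 (mod 71). Now have (3/71).
Both 3 ≡ 3 and 71 ≡ 3 (mod 4), so reciprocity gives (3/71) = -(71/3). Reduce: 71 ≡ 2 (mod 3). Now have -(2/3).
Factor out 2: 2 = 2. Since 3 ≡ 3 (mod 8), (2/3) = -1. Now have (1/3).
(1/3) = 1. Collecting the sign factors: 1.
Second factor (1110/571):
Reduce the numerator: 1110 ≡ 539 (mod 571), so (1110/571) = (539/571).
Both 539 ≡ 3 and 571 ≡ 3 (mod 4), so reciprocity gives (539/571) = -(571/539). Reduce: 571 ≡ 32 (mod 539). Now have -(32/539).
Factor out 2: 32 = 2^5. Since 539 ≡ 3 (mod 8), (2/539) = -1, and (2/539)^5 = -1. Now have (1/539).
(1/539) = 1. Collecting the sign factors: 1.
Product: (1)·(1) = 1.

1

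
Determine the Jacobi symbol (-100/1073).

1

Pull out -1: (-100/1073) = (-1/1073)·(100/1073). Since 1073 ≡ 1 (mod 4), (-1/1073) = +1. Now have (100/1073).
Factor out 2: 100 = 2^2·25. Since 1073 ≡ 1 (mod 8), (2/1073) = +1, and (2/1073)^2 = +1. Now have (25/1073).
25 ≡ 1 (mod 4), so quadratic reciprocity gives (25/1073) = (1073/25). Reduce: 1073 ≡ 23 (mod 25). Now have (23/25).
25 ≡ 1 (mod 4), so quadratic reciprocity gives (23/25) = (25/23). Reduce: 25 ≡ 2 (mod 23). Now have (2/23).
Factor out 2: 2 = 2. Since 23 ≡ 7 (mod 8), (2/23) = +1. Now have (1/23).
(1/23) = 1. Collecting the sign factors: 1.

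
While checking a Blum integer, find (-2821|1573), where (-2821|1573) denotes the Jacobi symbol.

0

(-2821|1573)
  = (2821|1573)    [1573 ≡ 1 mod 4 ⇒ (-1|1573) = +1]
  = (1248|1573)    [2821 ≡ 1248 mod 1573]
  = -(39|1573)    [1573 ≡ 5 mod 8 ⇒ (2|1573)^5 = -1]
  = -(1573|39)    [QR: 1573 ≡ 1 mod 4, sign kept]
  = -(13|39)    [1573 ≡ 13 mod 39]
  = -(39|13)    [QR: 13 ≡ 1 mod 4, sign kept]
  = -(0|13)    [39 ≡ 0 mod 13]
  = 0    [numerator 0, gcd > 1]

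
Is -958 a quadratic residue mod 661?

(-958/661)
  = (364/661)    [-958 ≡ 364 mod 661]
  = (91/661)    [661 ≡ 5 mod 8 ⇒ (2/661)^2 = +1]
  = (661/91)    [QR: 661 ≡ 1 mod 4, sign kept]
  = (24/91)    [661 ≡ 24 mod 91]
  = -(3/91)    [91 ≡ 3 mod 8 ⇒ (2/91)^3 = -1]
  = (91/3)    [QR: both ≡ 3 mod 4, sign flips]
  = (1/3)    [91 ≡ 1 mod 3]
  = 1    [(1/3) = 1]
(-958/661) = 1, and 661 is prime, so -958 is a quadratic residue mod 661.

yes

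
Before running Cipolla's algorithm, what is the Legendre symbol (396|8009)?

1

Factor out 2: 396 = 2^2·99. Since 8009 ≡ 1 (mod 8), (2|8009) = +1, and (2|8009)^2 = +1. Now have (99|8009).
8009 ≡ 1 (mod 4), so quadratic reciprocity gives (99|8009) = (8009|99). Reduce: 8009 ≡ 89 (mod 99). Now have (89|99).
89 ≡ 1 (mod 4), so quadratic reciprocity gives (89|99) = (99|89). Reduce: 99 ≡ 10 (mod 89). Now have (10|89).
Factor out 2: 10 = 2·5. Since 89 ≡ 1 (mod 8), (2|89) = +1. Now have (5|89).
5 ≡ 1 (mod 4), so quadratic reciprocity gives (5|89) = (89|5). Reduce: 89 ≡ 4 (mod 5). Now have (4|5).
Factor out 2: 4 = 2^2. Since 5 ≡ 5 (mod 8), (2|5) = -1, and (2|5)^2 = +1. Now have (1|5).
(1|5) = 1. Collecting the sign factors: 1.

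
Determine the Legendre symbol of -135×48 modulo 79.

By multiplicativity, (-135·48/79) = (-135/79)·(48/79).
First factor (-135/79):
(-135/79)
  = -(135/79)    [79 ≡ 3 mod 4 ⇒ (-1/79) = -1]
  = -(56/79)    [135 ≡ 56 mod 79]
  = -(7/79)    [79 ≡ 7 mod 8 ⇒ (2/79)^3 = +1]
  = (79/7)    [QR: both ≡ 3 mod 4, sign flips]
  = (2/7)    [79 ≡ 2 mod 7]
  = (1/7)    [7 ≡ 7 mod 8 ⇒ (2/7) = +1]
  = 1    [(1/7) = 1]
Second factor (48/79):
(48/79)
  = (3/79)    [79 ≡ 7 mod 8 ⇒ (2/79)^4 = +1]
  = -(79/3)    [QR: both ≡ 3 mod 4, sign flips]
  = -(1/3)    [79 ≡ 1 mod 3]
  = -1    [(1/3) = 1]
Product: (1)·(-1) = -1.

-1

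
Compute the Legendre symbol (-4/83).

Pull out -1: (-4/83) = (-1/83)·(4/83). Since 83 ≡ 3 (mod 4), (-1/83) = -1. Now have -(4/83).
Factor out 2: 4 = 2^2. Since 83 ≡ 3 (mod 8), (2/83) = -1, and (2/83)^2 = +1. Now have -(1/83).
(1/83) = 1. Collecting the sign factors: -1.

-1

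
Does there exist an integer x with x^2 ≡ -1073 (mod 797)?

(-1073|797)
  = (521|797)    [-1073 ≡ 521 mod 797]
  = (797|521)    [QR: 521 ≡ 1 mod 4, sign kept]
  = (276|521)    [797 ≡ 276 mod 521]
  = (69|521)    [521 ≡ 1 mod 8 ⇒ (2|521)^2 = +1]
  = (521|69)    [QR: 69 ≡ 1 mod 4, sign kept]
  = (38|69)    [521 ≡ 38 mod 69]
  = -(19|69)    [69 ≡ 5 mod 8 ⇒ (2|69) = -1]
  = -(69|19)    [QR: 69 ≡ 1 mod 4, sign kept]
  = -(12|19)    [69 ≡ 12 mod 19]
  = -(3|19)    [19 ≡ 3 mod 8 ⇒ (2|19)^2 = +1]
  = (19|3)    [QR: both ≡ 3 mod 4, sign flips]
  = (1|3)    [19 ≡ 1 mod 3]
  = 1    [(1|3) = 1]
The Legendre symbol is 1, so x^2 ≡ -1073 (mod 797) has solution.

yes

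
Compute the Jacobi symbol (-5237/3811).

-1

(-5237/3811)
  = (2385/3811)    [-5237 ≡ 2385 mod 3811]
  = (3811/2385)    [QR: 2385 ≡ 1 mod 4, sign kept]
  = (1426/2385)    [3811 ≡ 1426 mod 2385]
  = (713/2385)    [2385 ≡ 1 mod 8 ⇒ (2/2385) = +1]
  = (2385/713)    [QR: 713 ≡ 1 mod 4, sign kept]
  = (246/713)    [2385 ≡ 246 mod 713]
  = (123/713)    [713 ≡ 1 mod 8 ⇒ (2/713) = +1]
  = (713/123)    [QR: 713 ≡ 1 mod 4, sign kept]
  = (98/123)    [713 ≡ 98 mod 123]
  = -(49/123)    [123 ≡ 3 mod 8 ⇒ (2/123) = -1]
  = -(123/49)    [QR: 49 ≡ 1 mod 4, sign kept]
  = -(25/49)    [123 ≡ 25 mod 49]
  = -(49/25)    [QR: 25 ≡ 1 mod 4, sign kept]
  = -(24/25)    [49 ≡ 24 mod 25]
  = -(3/25)    [25 ≡ 1 mod 8 ⇒ (2/25)^3 = +1]
  = -(25/3)    [QR: 25 ≡ 1 mod 4, sign kept]
  = -(1/3)    [25 ≡ 1 mod 3]
  = -1    [(1/3) = 1]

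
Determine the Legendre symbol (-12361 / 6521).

Pull out -1: (-12361 / 6521) = (-1 / 6521)·(12361 / 6521). Since 6521 ≡ 1 (mod 4), (-1 / 6521) = +1. Now have (12361 / 6521).
Reduce the numerator: 12361 ≡ 5840 (mod 6521), so (12361 / 6521) = (5840 / 6521).
Factor out 2: 5840 = 2^4·365. Since 6521 ≡ 1 (mod 8), (2 / 6521) = +1, and (2 / 6521)^4 = +1. Now have (365 / 6521).
365 ≡ 1 (mod 4), so quadratic reciprocity gives (365 / 6521) = (6521 / 365). Reduce: 6521 ≡ 316 (mod 365). Now have (316 / 365).
Factor out 2: 316 = 2^2·79. Since 365 ≡ 5 (mod 8), (2 / 365) = -1, and (2 / 365)^2 = +1. Now have (79 / 365).
365 ≡ 1 (mod 4), so quadratic reciprocity gives (79 / 365) = (365 / 79). Reduce: 365 ≡ 49 (mod 79). Now have (49 / 79).
49 ≡ 1 (mod 4), so quadratic reciprocity gives (49 / 79) = (79 / 49). Reduce: 79 ≡ 30 (mod 49). Now have (30 / 49).
Factor out 2: 30 = 2·15. Since 49 ≡ 1 (mod 8), (2 / 49) = +1. Now have (15 / 49).
49 ≡ 1 (mod 4), so quadratic reciprocity gives (15 / 49) = (49 / 15). Reduce: 49 ≡ 4 (mod 15). Now have (4 / 15).
Factor out 2: 4 = 2^2. Since 15 ≡ 7 (mod 8), (2 / 15) = +1, and (2 / 15)^2 = +1. Now have (1 / 15).
(1 / 15) = 1. Collecting the sign factors: 1.

1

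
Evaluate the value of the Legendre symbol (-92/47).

1

(-92/47)
  = -(92/47)    [47 ≡ 3 mod 4 ⇒ (-1/47) = -1]
  = -(45/47)    [92 ≡ 45 mod 47]
  = -(47/45)    [QR: 45 ≡ 1 mod 4, sign kept]
  = -(2/45)    [47 ≡ 2 mod 45]
  = (1/45)    [45 ≡ 5 mod 8 ⇒ (2/45) = -1]
  = 1    [(1/45) = 1]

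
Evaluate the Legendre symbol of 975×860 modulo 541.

-1

By multiplicativity, (975·860/541) = (975/541)·(860/541).
First factor (975/541):
Reduce the numerator: 975 ≡ 434 (mod 541), so (975/541) = (434/541).
Factor out 2: 434 = 2·217. Since 541 ≡ 5 (mod 8), (2/541) = -1. Now have -(217/541).
217 ≡ 1 (mod 4), so quadratic reciprocity gives (217/541) = (541/217). Reduce: 541 ≡ 107 (mod 217). Now have -(107/217).
217 ≡ 1 (mod 4), so quadratic reciprocity gives (107/217) = (217/107). Reduce: 217 ≡ 3 (mod 107). Now have -(3/107).
Both 3 ≡ 3 and 107 ≡ 3 (mod 4), so reciprocity gives (3/107) = -(107/3). Reduce: 107 ≡ 2 (mod 3). Now have (2/3).
Factor out 2: 2 = 2. Since 3 ≡ 3 (mod 8), (2/3) = -1. Now have -(1/3).
(1/3) = 1. Collecting the sign factors: -1.
Second factor (860/541):
Reduce the numerator: 860 ≡ 319 (mod 541), so (860/541) = (319/541).
541 ≡ 1 (mod 4), so quadratic reciprocity gives (319/541) = (541/319). Reduce: 541 ≡ 222 (mod 319). Now have (222/319).
Factor out 2: 222 = 2·111. Since 319 ≡ 7 (mod 8), (2/319) = +1. Now have (111/319).
Both 111 ≡ 3 and 319 ≡ 3 (mod 4), so reciprocity gives (111/319) = -(319/111). Reduce: 319 ≡ 97 (mod 111). Now have -(97/111).
97 ≡ 1 (mod 4), so quadratic reciprocity gives (97/111) = (111/97). Reduce: 111 ≡ 14 (mod 97). Now have -(14/97).
Factor out 2: 14 = 2·7. Since 97 ≡ 1 (mod 8), (2/97) = +1. Now have -(7/97).
97 ≡ 1 (mod 4), so quadratic reciprocity gives (7/97) = (97/7). Reduce: 97 ≡ 6 (mod 7). Now have -(6/7).
Factor out 2: 6 = 2·3. Since 7 ≡ 7 (mod 8), (2/7) = +1. Now have -(3/7).
Both 3 ≡ 3 and 7 ≡ 3 (mod 4), so reciprocity gives (3/7) = -(7/3). Reduce: 7 ≡ 1 (mod 3). Now have (1/3).
(1/3) = 1. Collecting the sign factors: 1.
Product: (-1)·(1) = -1.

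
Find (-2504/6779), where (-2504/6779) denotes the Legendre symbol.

Reduce the numerator: -2504 ≡ 4275 (mod 6779), so (-2504/6779) = (4275/6779).
Both 4275 ≡ 3 and 6779 ≡ 3 (mod 4), so reciprocity gives (4275/6779) = -(6779/4275). Reduce: 6779 ≡ 2504 (mod 4275). Now have -(2504/4275).
Factor out 2: 2504 = 2^3·313. Since 4275 ≡ 3 (mod 8), (2/4275) = -1, and (2/4275)^3 = -1. Now have (313/4275).
313 ≡ 1 (mod 4), so quadratic reciprocity gives (313/4275) = (4275/313). Reduce: 4275 ≡ 206 (mod 313). Now have (206/313).
Factor out 2: 206 = 2·103. Since 313 ≡ 1 (mod 8), (2/313) = +1. Now have (103/313).
313 ≡ 1 (mod 4), so quadratic reciprocity gives (103/313) = (313/103). Reduce: 313 ≡ 4 (mod 103). Now have (4/103).
Factor out 2: 4 = 2^2. Since 103 ≡ 7 (mod 8), (2/103) = +1, and (2/103)^2 = +1. Now have (1/103).
(1/103) = 1. Collecting the sign factors: 1.

1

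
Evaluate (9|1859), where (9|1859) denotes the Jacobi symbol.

1

(9|1859)
  = (1859|9)    [QR: 9 ≡ 1 mod 4, sign kept]
  = (5|9)    [1859 ≡ 5 mod 9]
  = (9|5)    [QR: 5 ≡ 1 mod 4, sign kept]
  = (4|5)    [9 ≡ 4 mod 5]
  = (1|5)    [5 ≡ 5 mod 8 ⇒ (2|5)^2 = +1]
  = 1    [(1|5) = 1]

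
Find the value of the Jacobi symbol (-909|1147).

(-909|1147)
  = -(909|1147)    [1147 ≡ 3 mod 4 ⇒ (-1|1147) = -1]
  = -(1147|909)    [QR: 909 ≡ 1 mod 4, sign kept]
  = -(238|909)    [1147 ≡ 238 mod 909]
  = (119|909)    [909 ≡ 5 mod 8 ⇒ (2|909) = -1]
  = (909|119)    [QR: 909 ≡ 1 mod 4, sign kept]
  = (76|119)    [909 ≡ 76 mod 119]
  = (19|119)    [119 ≡ 7 mod 8 ⇒ (2|119)^2 = +1]
  = -(119|19)    [QR: both ≡ 3 mod 4, sign flips]
  = -(5|19)    [119 ≡ 5 mod 19]
  = -(19|5)    [QR: 5 ≡ 1 mod 4, sign kept]
  = -(4|5)    [19 ≡ 4 mod 5]
  = -(1|5)    [5 ≡ 5 mod 8 ⇒ (2|5)^2 = +1]
  = -1    [(1|5) = 1]

-1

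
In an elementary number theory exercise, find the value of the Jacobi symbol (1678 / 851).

1

Reduce the numerator: 1678 ≡ 827 (mod 851), so (1678 / 851) = (827 / 851).
Both 827 ≡ 3 and 851 ≡ 3 (mod 4), so reciprocity gives (827 / 851) = -(851 / 827). Reduce: 851 ≡ 24 (mod 827). Now have -(24 / 827).
Factor out 2: 24 = 2^3·3. Since 827 ≡ 3 (mod 8), (2 / 827) = -1, and (2 / 827)^3 = -1. Now have (3 / 827).
Both 3 ≡ 3 and 827 ≡ 3 (mod 4), so reciprocity gives (3 / 827) = -(827 / 3). Reduce: 827 ≡ 2 (mod 3). Now have -(2 / 3).
Factor out 2: 2 = 2. Since 3 ≡ 3 (mod 8), (2 / 3) = -1. Now have (1 / 3).
(1 / 3) = 1. Collecting the sign factors: 1.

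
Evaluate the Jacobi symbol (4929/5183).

1

(4929/5183)
  = (5183/4929)    [QR: 4929 ≡ 1 mod 4, sign kept]
  = (254/4929)    [5183 ≡ 254 mod 4929]
  = (127/4929)    [4929 ≡ 1 mod 8 ⇒ (2/4929) = +1]
  = (4929/127)    [QR: 4929 ≡ 1 mod 4, sign kept]
  = (103/127)    [4929 ≡ 103 mod 127]
  = -(127/103)    [QR: both ≡ 3 mod 4, sign flips]
  = -(24/103)    [127 ≡ 24 mod 103]
  = -(3/103)    [103 ≡ 7 mod 8 ⇒ (2/103)^3 = +1]
  = (103/3)    [QR: both ≡ 3 mod 4, sign flips]
  = (1/3)    [103 ≡ 1 mod 3]
  = 1    [(1/3) = 1]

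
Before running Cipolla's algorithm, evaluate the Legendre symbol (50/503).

Factor out 2: 50 = 2·25. Since 503 ≡ 7 (mod 8), (2/503) = +1. Now have (25/503).
25 ≡ 1 (mod 4), so quadratic reciprocity gives (25/503) = (503/25). Reduce: 503 ≡ 3 (mod 25). Now have (3/25).
25 ≡ 1 (mod 4), so quadratic reciprocity gives (3/25) = (25/3). Reduce: 25 ≡ 1 (mod 3). Now have (1/3).
(1/3) = 1. Collecting the sign factors: 1.

1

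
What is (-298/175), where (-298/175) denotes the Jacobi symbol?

-1

(-298/175)
  = (52/175)    [-298 ≡ 52 mod 175]
  = (13/175)    [175 ≡ 7 mod 8 ⇒ (2/175)^2 = +1]
  = (175/13)    [QR: 13 ≡ 1 mod 4, sign kept]
  = (6/13)    [175 ≡ 6 mod 13]
  = -(3/13)    [13 ≡ 5 mod 8 ⇒ (2/13) = -1]
  = -(13/3)    [QR: 13 ≡ 1 mod 4, sign kept]
  = -(1/3)    [13 ≡ 1 mod 3]
  = -1    [(1/3) = 1]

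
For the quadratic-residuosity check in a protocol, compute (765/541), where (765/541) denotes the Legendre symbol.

-1

(765/541)
  = (224/541)    [765 ≡ 224 mod 541]
  = -(7/541)    [541 ≡ 5 mod 8 ⇒ (2/541)^5 = -1]
  = -(541/7)    [QR: 541 ≡ 1 mod 4, sign kept]
  = -(2/7)    [541 ≡ 2 mod 7]
  = -(1/7)    [7 ≡ 7 mod 8 ⇒ (2/7) = +1]
  = -1    [(1/7) = 1]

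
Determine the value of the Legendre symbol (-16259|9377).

(-16259|9377)
  = (2495|9377)    [-16259 ≡ 2495 mod 9377]
  = (9377|2495)    [QR: 9377 ≡ 1 mod 4, sign kept]
  = (1892|2495)    [9377 ≡ 1892 mod 2495]
  = (473|2495)    [2495 ≡ 7 mod 8 ⇒ (2|2495)^2 = +1]
  = (2495|473)    [QR: 473 ≡ 1 mod 4, sign kept]
  = (130|473)    [2495 ≡ 130 mod 473]
  = (65|473)    [473 ≡ 1 mod 8 ⇒ (2|473) = +1]
  = (473|65)    [QR: 65 ≡ 1 mod 4, sign kept]
  = (18|65)    [473 ≡ 18 mod 65]
  = (9|65)    [65 ≡ 1 mod 8 ⇒ (2|65) = +1]
  = (65|9)    [QR: 9 ≡ 1 mod 4, sign kept]
  = (2|9)    [65 ≡ 2 mod 9]
  = (1|9)    [9 ≡ 1 mod 8 ⇒ (2|9) = +1]
  = 1    [(1|9) = 1]

1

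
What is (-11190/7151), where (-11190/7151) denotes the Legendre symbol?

-1

Reduce the numerator: -11190 ≡ 3112 (mod 7151), so (-11190/7151) = (3112/7151).
Factor out 2: 3112 = 2^3·389. Since 7151 ≡ 7 (mod 8), (2/7151) = +1, and (2/7151)^3 = +1. Now have (389/7151).
389 ≡ 1 (mod 4), so quadratic reciprocity gives (389/7151) = (7151/389). Reduce: 7151 ≡ 149 (mod 389). Now have (149/389).
149 ≡ 1 (mod 4), so quadratic reciprocity gives (149/389) = (389/149). Reduce: 389 ≡ 91 (mod 149). Now have (91/149).
149 ≡ 1 (mod 4), so quadratic reciprocity gives (91/149) = (149/91). Reduce: 149 ≡ 58 (mod 91). Now have (58/91).
Factor out 2: 58 = 2·29. Since 91 ≡ 3 (mod 8), (2/91) = -1. Now have -(29/91).
29 ≡ 1 (mod 4), so quadratic reciprocity gives (29/91) = (91/29). Reduce: 91 ≡ 4 (mod 29). Now have -(4/29).
Factor out 2: 4 = 2^2. Since 29 ≡ 5 (mod 8), (2/29) = -1, and (2/29)^2 = +1. Now have -(1/29).
(1/29) = 1. Collecting the sign factors: -1.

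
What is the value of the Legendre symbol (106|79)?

Reduce the numerator: 106 ≡ 27 (mod 79), so (106|79) = (27|79).
Both 27 ≡ 3 and 79 ≡ 3 (mod 4), so reciprocity gives (27|79) = -(79|27). Reduce: 79 ≡ 25 (mod 27). Now have -(25|27).
25 ≡ 1 (mod 4), so quadratic reciprocity gives (25|27) = (27|25). Reduce: 27 ≡ 2 (mod 25). Now have -(2|25).
Factor out 2: 2 = 2. Since 25 ≡ 1 (mod 8), (2|25) = +1. Now have -(1|25).
(1|25) = 1. Collecting the sign factors: -1.

-1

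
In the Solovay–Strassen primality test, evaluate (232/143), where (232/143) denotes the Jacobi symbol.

-1

(232/143)
  = (89/143)    [232 ≡ 89 mod 143]
  = (143/89)    [QR: 89 ≡ 1 mod 4, sign kept]
  = (54/89)    [143 ≡ 54 mod 89]
  = (27/89)    [89 ≡ 1 mod 8 ⇒ (2/89) = +1]
  = (89/27)    [QR: 89 ≡ 1 mod 4, sign kept]
  = (8/27)    [89 ≡ 8 mod 27]
  = -(1/27)    [27 ≡ 3 mod 8 ⇒ (2/27)^3 = -1]
  = -1    [(1/27) = 1]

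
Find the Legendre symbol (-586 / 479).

-1

Reduce the numerator: -586 ≡ 372 (mod 479), so (-586 / 479) = (372 / 479).
Factor out 2: 372 = 2^2·93. Since 479 ≡ 7 (mod 8), (2 / 479) = +1, and (2 / 479)^2 = +1. Now have (93 / 479).
93 ≡ 1 (mod 4), so quadratic reciprocity gives (93 / 479) = (479 / 93). Reduce: 479 ≡ 14 (mod 93). Now have (14 / 93).
Factor out 2: 14 = 2·7. Since 93 ≡ 5 (mod 8), (2 / 93) = -1. Now have -(7 / 93).
93 ≡ 1 (mod 4), so quadratic reciprocity gives (7 / 93) = (93 / 7). Reduce: 93 ≡ 2 (mod 7). Now have -(2 / 7).
Factor out 2: 2 = 2. Since 7 ≡ 7 (mod 8), (2 / 7) = +1. Now have -(1 / 7).
(1 / 7) = 1. Collecting the sign factors: -1.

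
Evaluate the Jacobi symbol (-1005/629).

Pull out -1: (-1005/629) = (-1/629)·(1005/629). Since 629 ≡ 1 (mod 4), (-1/629) = +1. Now have (1005/629).
Reduce the numerator: 1005 ≡ 376 (mod 629), so (1005/629) = (376/629).
Factor out 2: 376 = 2^3·47. Since 629 ≡ 5 (mod 8), (2/629) = -1, and (2/629)^3 = -1. Now have -(47/629).
629 ≡ 1 (mod 4), so quadratic reciprocity gives (47/629) = (629/47). Reduce: 629 ≡ 18 (mod 47). Now have -(18/47).
Factor out 2: 18 = 2·9. Since 47 ≡ 7 (mod 8), (2/47) = +1. Now have -(9/47).
9 ≡ 1 (mod 4), so quadratic reciprocity gives (9/47) = (47/9). Reduce: 47 ≡ 2 (mod 9). Now have -(2/9).
Factor out 2: 2 = 2. Since 9 ≡ 1 (mod 8), (2/9) = +1. Now have -(1/9).
(1/9) = 1. Collecting the sign factors: -1.

-1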